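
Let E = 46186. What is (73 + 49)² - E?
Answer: -31302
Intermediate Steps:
(73 + 49)² - E = (73 + 49)² - 1*46186 = 122² - 46186 = 14884 - 46186 = -31302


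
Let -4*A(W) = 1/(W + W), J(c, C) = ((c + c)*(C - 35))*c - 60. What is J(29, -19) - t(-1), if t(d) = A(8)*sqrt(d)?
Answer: -90888 + I/64 ≈ -90888.0 + 0.015625*I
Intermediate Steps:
J(c, C) = -60 + 2*c**2*(-35 + C) (J(c, C) = ((2*c)*(-35 + C))*c - 60 = (2*c*(-35 + C))*c - 60 = 2*c**2*(-35 + C) - 60 = -60 + 2*c**2*(-35 + C))
A(W) = -1/(8*W) (A(W) = -1/(4*(W + W)) = -1/(2*W)/4 = -1/(8*W))
t(d) = -sqrt(d)/64 (t(d) = (-1/8/8)*sqrt(d) = (-1/8*1/8)*sqrt(d) = -sqrt(d)/64)
J(29, -19) - t(-1) = (-60 - 70*29**2 + 2*(-19)*29**2) - (-1)*sqrt(-1)/64 = (-60 - 70*841 + 2*(-19)*841) - (-1)*I/64 = (-60 - 58870 - 31958) + I/64 = -90888 + I/64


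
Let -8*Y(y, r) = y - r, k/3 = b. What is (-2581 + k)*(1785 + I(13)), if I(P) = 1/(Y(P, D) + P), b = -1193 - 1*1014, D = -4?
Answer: -1429098206/87 ≈ -1.6426e+7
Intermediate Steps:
b = -2207 (b = -1193 - 1014 = -2207)
k = -6621 (k = 3*(-2207) = -6621)
Y(y, r) = -y/8 + r/8 (Y(y, r) = -(y - r)/8 = -y/8 + r/8)
I(P) = 1/(-1/2 + 7*P/8) (I(P) = 1/((-P/8 + (1/8)*(-4)) + P) = 1/((-P/8 - 1/2) + P) = 1/((-1/2 - P/8) + P) = 1/(-1/2 + 7*P/8))
(-2581 + k)*(1785 + I(13)) = (-2581 - 6621)*(1785 + 8/(-4 + 7*13)) = -9202*(1785 + 8/(-4 + 91)) = -9202*(1785 + 8/87) = -9202*155303/87 = -1429098206/87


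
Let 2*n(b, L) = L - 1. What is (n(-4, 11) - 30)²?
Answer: 625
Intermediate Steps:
n(b, L) = -½ + L/2 (n(b, L) = (L - 1)/2 = (-1 + L)/2 = -½ + L/2)
(n(-4, 11) - 30)² = ((-½ + (½)*11) - 30)² = ((-½ + 11/2) - 30)² = (5 - 30)² = (-25)² = 625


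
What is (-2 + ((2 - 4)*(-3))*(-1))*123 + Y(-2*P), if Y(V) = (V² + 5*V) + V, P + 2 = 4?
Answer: -992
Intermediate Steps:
P = 2 (P = -2 + 4 = 2)
Y(V) = V² + 6*V
(-2 + ((2 - 4)*(-3))*(-1))*123 + Y(-2*P) = (-2 + ((2 - 4)*(-3))*(-1))*123 + (-2*2)*(6 - 2*2) = (-2 - 2*(-3)*(-1))*123 - 4*(6 - 4) = (-2 + 6*(-1))*123 - 4*2 = (-2 - 6)*123 - 8 = -8*123 - 8 = -984 - 8 = -992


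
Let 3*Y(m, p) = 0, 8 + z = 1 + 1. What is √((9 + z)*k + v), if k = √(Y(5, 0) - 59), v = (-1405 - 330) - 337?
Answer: √(-2072 + 3*I*√59) ≈ 0.2531 + 45.52*I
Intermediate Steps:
z = -6 (z = -8 + (1 + 1) = -8 + 2 = -6)
Y(m, p) = 0 (Y(m, p) = (⅓)*0 = 0)
v = -2072 (v = -1735 - 337 = -2072)
k = I*√59 (k = √(0 - 59) = √(-59) = I*√59 ≈ 7.6811*I)
√((9 + z)*k + v) = √((9 - 6)*(I*√59) - 2072) = √(3*(I*√59) - 2072) = √(3*I*√59 - 2072) = √(-2072 + 3*I*√59)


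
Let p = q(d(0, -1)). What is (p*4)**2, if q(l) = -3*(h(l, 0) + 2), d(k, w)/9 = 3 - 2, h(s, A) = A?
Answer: 576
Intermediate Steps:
d(k, w) = 9 (d(k, w) = 9*(3 - 2) = 9*1 = 9)
q(l) = -6 (q(l) = -3*(0 + 2) = -3*2 = -6)
p = -6
(p*4)**2 = (-6*4)**2 = (-24)**2 = 576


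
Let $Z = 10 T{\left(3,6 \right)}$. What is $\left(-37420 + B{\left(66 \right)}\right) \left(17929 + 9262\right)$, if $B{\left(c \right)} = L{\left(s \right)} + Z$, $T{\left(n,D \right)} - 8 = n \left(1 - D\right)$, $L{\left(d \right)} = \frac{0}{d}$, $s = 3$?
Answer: $-1019390590$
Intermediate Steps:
$L{\left(d \right)} = 0$
$T{\left(n,D \right)} = 8 + n \left(1 - D\right)$
$Z = -70$ ($Z = 10 \left(8 + 3 - 6 \cdot 3\right) = 10 \left(8 + 3 - 18\right) = 10 \left(-7\right) = -70$)
$B{\left(c \right)} = -70$ ($B{\left(c \right)} = 0 - 70 = -70$)
$\left(-37420 + B{\left(66 \right)}\right) \left(17929 + 9262\right) = \left(-37420 - 70\right) \left(17929 + 9262\right) = \left(-37490\right) 27191 = -1019390590$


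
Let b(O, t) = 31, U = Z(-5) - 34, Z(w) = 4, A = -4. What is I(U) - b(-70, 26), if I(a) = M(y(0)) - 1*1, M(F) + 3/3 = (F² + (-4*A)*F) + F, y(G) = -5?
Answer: -93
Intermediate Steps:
U = -30 (U = 4 - 34 = -30)
M(F) = -1 + F² + 17*F (M(F) = -1 + ((F² + (-4*(-4))*F) + F) = -1 + ((F² + 16*F) + F) = -1 + (F² + 17*F) = -1 + F² + 17*F)
I(a) = -62 (I(a) = (-1 + (-5)² + 17*(-5)) - 1*1 = (-1 + 25 - 85) - 1 = -61 - 1 = -62)
I(U) - b(-70, 26) = -62 - 1*31 = -62 - 31 = -93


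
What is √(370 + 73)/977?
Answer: √443/977 ≈ 0.021543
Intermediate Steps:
√(370 + 73)/977 = √443*(1/977) = √443/977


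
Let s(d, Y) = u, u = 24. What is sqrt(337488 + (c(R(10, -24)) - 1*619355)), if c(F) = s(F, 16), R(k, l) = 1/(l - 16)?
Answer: I*sqrt(281843) ≈ 530.89*I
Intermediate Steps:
R(k, l) = 1/(-16 + l)
s(d, Y) = 24
c(F) = 24
sqrt(337488 + (c(R(10, -24)) - 1*619355)) = sqrt(337488 + (24 - 1*619355)) = sqrt(337488 + (24 - 619355)) = sqrt(337488 - 619331) = sqrt(-281843) = I*sqrt(281843)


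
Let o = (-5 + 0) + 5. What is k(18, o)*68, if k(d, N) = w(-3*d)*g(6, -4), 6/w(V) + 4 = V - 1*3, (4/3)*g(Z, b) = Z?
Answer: -1836/61 ≈ -30.098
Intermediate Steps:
g(Z, b) = 3*Z/4
w(V) = 6/(-7 + V) (w(V) = 6/(-4 + (V - 1*3)) = 6/(-4 + (V - 3)) = 6/(-4 + (-3 + V)) = 6/(-7 + V))
o = 0 (o = -5 + 5 = 0)
k(d, N) = 27/(-7 - 3*d) (k(d, N) = (6/(-7 - 3*d))*((¾)*6) = (6/(-7 - 3*d))*(9/2) = 27/(-7 - 3*d))
k(18, o)*68 = -27/(7 + 3*18)*68 = -27/(7 + 54)*68 = -27/61*68 = -1836/61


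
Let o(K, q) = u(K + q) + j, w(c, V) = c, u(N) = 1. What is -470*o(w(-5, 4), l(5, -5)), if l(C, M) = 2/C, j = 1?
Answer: -940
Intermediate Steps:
o(K, q) = 2 (o(K, q) = 1 + 1 = 2)
-470*o(w(-5, 4), l(5, -5)) = -470*2 = -940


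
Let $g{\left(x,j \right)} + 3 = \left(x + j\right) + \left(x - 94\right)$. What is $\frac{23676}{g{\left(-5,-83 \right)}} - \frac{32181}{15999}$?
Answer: $- \frac{64151119}{506635} \approx -126.62$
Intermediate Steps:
$g{\left(x,j \right)} = -97 + j + 2 x$ ($g{\left(x,j \right)} = -3 + \left(\left(x + j\right) + \left(x - 94\right)\right) = -3 + \left(\left(j + x\right) + \left(x - 94\right)\right) = -3 + \left(\left(j + x\right) + \left(-94 + x\right)\right) = -3 + \left(-94 + j + 2 x\right) = -97 + j + 2 x$)
$\frac{23676}{g{\left(-5,-83 \right)}} - \frac{32181}{15999} = \frac{23676}{-97 - 83 + 2 \left(-5\right)} - \frac{32181}{15999} = \frac{23676}{-97 - 83 - 10} - \frac{10727}{5333} = \frac{23676}{-190} - \frac{10727}{5333} = 23676 \left(- \frac{1}{190}\right) - \frac{10727}{5333} = - \frac{11838}{95} - \frac{10727}{5333} = - \frac{64151119}{506635}$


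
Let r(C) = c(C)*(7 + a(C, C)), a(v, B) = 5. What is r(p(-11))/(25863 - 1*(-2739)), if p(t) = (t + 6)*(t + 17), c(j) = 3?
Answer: 2/1589 ≈ 0.0012587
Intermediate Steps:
p(t) = (6 + t)*(17 + t)
r(C) = 36 (r(C) = 3*(7 + 5) = 3*12 = 36)
r(p(-11))/(25863 - 1*(-2739)) = 36/(25863 - 1*(-2739)) = 36/(25863 + 2739) = 36/28602 = 36*(1/28602) = 2/1589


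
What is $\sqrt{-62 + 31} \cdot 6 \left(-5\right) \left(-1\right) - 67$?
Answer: $-67 + 30 i \sqrt{31} \approx -67.0 + 167.03 i$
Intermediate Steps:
$\sqrt{-62 + 31} \cdot 6 \left(-5\right) \left(-1\right) - 67 = \sqrt{-31} \left(\left(-30\right) \left(-1\right)\right) + \left(-74 + 7\right) = i \sqrt{31} \cdot 30 - 67 = 30 i \sqrt{31} - 67 = -67 + 30 i \sqrt{31}$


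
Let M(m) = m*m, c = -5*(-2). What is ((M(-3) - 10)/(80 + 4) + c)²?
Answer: 703921/7056 ≈ 99.762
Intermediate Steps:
c = 10
M(m) = m²
((M(-3) - 10)/(80 + 4) + c)² = (((-3)² - 10)/(80 + 4) + 10)² = ((9 - 10)/84 + 10)² = (-1*1/84 + 10)² = (-1/84 + 10)² = (839/84)² = 703921/7056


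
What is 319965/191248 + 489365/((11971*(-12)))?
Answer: -11906616335/6868289424 ≈ -1.7336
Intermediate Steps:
319965/191248 + 489365/((11971*(-12))) = 319965*(1/191248) + 489365/(-143652) = 319965/191248 + 489365*(-1/143652) = 319965/191248 - 489365/143652 = -11906616335/6868289424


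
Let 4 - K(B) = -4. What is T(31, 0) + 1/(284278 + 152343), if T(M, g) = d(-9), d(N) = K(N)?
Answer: 3492969/436621 ≈ 8.0000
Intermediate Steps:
K(B) = 8 (K(B) = 4 - 1*(-4) = 4 + 4 = 8)
d(N) = 8
T(M, g) = 8
T(31, 0) + 1/(284278 + 152343) = 8 + 1/(284278 + 152343) = 8 + 1/436621 = 3492969/436621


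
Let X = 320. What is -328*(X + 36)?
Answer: -116768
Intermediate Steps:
-328*(X + 36) = -328*(320 + 36) = -328*356 = -116768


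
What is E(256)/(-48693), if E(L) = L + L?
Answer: -512/48693 ≈ -0.010515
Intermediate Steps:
E(L) = 2*L
E(256)/(-48693) = (2*256)/(-48693) = 512*(-1/48693) = -512/48693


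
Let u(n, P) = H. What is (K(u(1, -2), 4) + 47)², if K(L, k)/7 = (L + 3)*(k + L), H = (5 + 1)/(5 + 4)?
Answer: 2253001/81 ≈ 27815.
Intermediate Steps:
H = ⅔ (H = 6/9 = 6*(⅑) = ⅔ ≈ 0.66667)
u(n, P) = ⅔
K(L, k) = 7*(3 + L)*(L + k) (K(L, k) = 7*((L + 3)*(k + L)) = 7*((3 + L)*(L + k)) = 7*(3 + L)*(L + k))
(K(u(1, -2), 4) + 47)² = ((7*(⅔)² + 21*(⅔) + 21*4 + 7*(⅔)*4) + 47)² = ((7*(4/9) + 14 + 84 + 56/3) + 47)² = ((28/9 + 14 + 84 + 56/3) + 47)² = (1078/9 + 47)² = (1501/9)² = 2253001/81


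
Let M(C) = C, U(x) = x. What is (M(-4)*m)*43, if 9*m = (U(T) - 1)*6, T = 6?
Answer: -1720/3 ≈ -573.33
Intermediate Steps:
m = 10/3 (m = ((6 - 1)*6)/9 = (5*6)/9 = (⅑)*30 = 10/3 ≈ 3.3333)
(M(-4)*m)*43 = -4*10/3*43 = -40/3*43 = -1720/3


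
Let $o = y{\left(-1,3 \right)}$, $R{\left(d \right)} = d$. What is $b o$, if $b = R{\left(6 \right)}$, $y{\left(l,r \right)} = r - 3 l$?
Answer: $36$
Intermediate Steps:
$b = 6$
$o = 6$ ($o = 3 - -3 = 3 + 3 = 6$)
$b o = 6 \cdot 6 = 36$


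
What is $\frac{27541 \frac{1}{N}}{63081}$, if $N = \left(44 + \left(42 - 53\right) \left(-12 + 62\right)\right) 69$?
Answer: $- \frac{27541}{2202410034} \approx -1.2505 \cdot 10^{-5}$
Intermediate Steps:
$N = -34914$ ($N = \left(44 - 550\right) 69 = \left(-506\right) 69 = -34914$)
$\frac{27541 \frac{1}{N}}{63081} = \frac{27541 \frac{1}{-34914}}{63081} = 27541 \left(- \frac{1}{34914}\right) \frac{1}{63081} = \left(- \frac{27541}{34914}\right) \frac{1}{63081} = - \frac{27541}{2202410034}$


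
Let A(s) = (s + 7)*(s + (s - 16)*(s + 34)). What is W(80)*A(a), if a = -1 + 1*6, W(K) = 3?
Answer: -15264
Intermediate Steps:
a = 5 (a = -1 + 6 = 5)
A(s) = (7 + s)*(s + (-16 + s)*(34 + s))
W(80)*A(a) = 3*(-3808 + 5³ - 411*5 + 26*5²) = 3*(-3808 + 125 - 2055 + 26*25) = 3*(-3808 + 125 - 2055 + 650) = 3*(-5088) = -15264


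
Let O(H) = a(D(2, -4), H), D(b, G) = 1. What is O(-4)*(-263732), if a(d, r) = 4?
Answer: -1054928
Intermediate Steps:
O(H) = 4
O(-4)*(-263732) = 4*(-263732) = -1054928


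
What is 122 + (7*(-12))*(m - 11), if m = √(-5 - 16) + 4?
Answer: 710 - 84*I*√21 ≈ 710.0 - 384.94*I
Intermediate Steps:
m = 4 + I*√21 (m = √(-21) + 4 = I*√21 + 4 = 4 + I*√21 ≈ 4.0 + 4.5826*I)
122 + (7*(-12))*(m - 11) = 122 + (7*(-12))*((4 + I*√21) - 11) = 122 - 84*(-7 + I*√21) = 122 + (588 - 84*I*√21) = 710 - 84*I*√21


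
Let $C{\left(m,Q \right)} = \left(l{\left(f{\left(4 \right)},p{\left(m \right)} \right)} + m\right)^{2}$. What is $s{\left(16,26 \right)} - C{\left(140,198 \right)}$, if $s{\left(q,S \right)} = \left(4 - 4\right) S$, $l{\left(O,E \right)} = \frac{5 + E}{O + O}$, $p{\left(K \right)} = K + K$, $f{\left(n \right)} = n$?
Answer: $- \frac{1974025}{64} \approx -30844.0$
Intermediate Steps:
$p{\left(K \right)} = 2 K$
$l{\left(O,E \right)} = \frac{5 + E}{2 O}$
$C{\left(m,Q \right)} = \left(\frac{5}{8} + \frac{5 m}{4}\right)^{2}$ ($C{\left(m,Q \right)} = \left(\frac{5 + 2 m}{2 \cdot 4} + m\right)^{2} = \left(\frac{1}{2} \cdot \frac{1}{4} \left(5 + 2 m\right) + m\right)^{2} = \left(\left(\frac{5}{8} + \frac{m}{4}\right) + m\right)^{2} = \left(\frac{5}{8} + \frac{5 m}{4}\right)^{2}$)
$s{\left(q,S \right)} = 0$ ($s{\left(q,S \right)} = 0 S = 0$)
$s{\left(16,26 \right)} - C{\left(140,198 \right)} = 0 - \frac{25 \left(1 + 2 \cdot 140\right)^{2}}{64} = 0 - \frac{25 \left(1 + 280\right)^{2}}{64} = 0 - \frac{25 \cdot 281^{2}}{64} = 0 - \frac{25}{64} \cdot 78961 = 0 - \frac{1974025}{64} = - \frac{1974025}{64}$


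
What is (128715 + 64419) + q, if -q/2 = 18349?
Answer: 156436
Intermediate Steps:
q = -36698 (q = -2*18349 = -36698)
(128715 + 64419) + q = (128715 + 64419) - 36698 = 193134 - 36698 = 156436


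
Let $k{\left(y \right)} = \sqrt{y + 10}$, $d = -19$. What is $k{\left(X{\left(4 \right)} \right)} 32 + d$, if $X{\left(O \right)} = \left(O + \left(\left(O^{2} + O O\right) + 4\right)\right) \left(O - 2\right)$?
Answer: $-19 + 96 \sqrt{10} \approx 284.58$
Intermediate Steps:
$X{\left(O \right)} = \left(-2 + O\right) \left(4 + O + 2 O^{2}\right)$ ($X{\left(O \right)} = \left(O + \left(\left(O^{2} + O^{2}\right) + 4\right)\right) \left(-2 + O\right) = \left(O + \left(2 O^{2} + 4\right)\right) \left(-2 + O\right) = \left(O + \left(4 + 2 O^{2}\right)\right) \left(-2 + O\right) = \left(4 + O + 2 O^{2}\right) \left(-2 + O\right) = \left(-2 + O\right) \left(4 + O + 2 O^{2}\right)$)
$k{\left(y \right)} = \sqrt{10 + y}$
$k{\left(X{\left(4 \right)} \right)} 32 + d = \sqrt{10 + \left(-8 - 3 \cdot 4^{2} + 2 \cdot 4 + 2 \cdot 4^{3}\right)} 32 - 19 = \sqrt{10 + \left(-8 - 48 + 8 + 2 \cdot 64\right)} 32 - 19 = \sqrt{10 + \left(-8 - 48 + 8 + 128\right)} 32 - 19 = \sqrt{10 + 80} \cdot 32 - 19 = \sqrt{90} \cdot 32 - 19 = 3 \sqrt{10} \cdot 32 - 19 = 96 \sqrt{10} - 19 = -19 + 96 \sqrt{10}$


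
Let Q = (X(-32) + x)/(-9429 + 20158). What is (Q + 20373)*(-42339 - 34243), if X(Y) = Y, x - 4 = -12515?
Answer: -16738479799668/10729 ≈ -1.5601e+9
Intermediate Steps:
x = -12511 (x = 4 - 12515 = -12511)
Q = -12543/10729 (Q = (-32 - 12511)/(-9429 + 20158) = -12543/10729 ≈ -1.1691)
(Q + 20373)*(-42339 - 34243) = (-12543/10729 + 20373)*(-42339 - 34243) = (218569374/10729)*(-76582) = -16738479799668/10729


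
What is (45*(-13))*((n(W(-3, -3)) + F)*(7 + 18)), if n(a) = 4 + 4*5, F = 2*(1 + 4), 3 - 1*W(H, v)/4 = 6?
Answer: -497250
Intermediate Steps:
W(H, v) = -12 (W(H, v) = 12 - 4*6 = 12 - 24 = -12)
F = 10 (F = 2*5 = 10)
n(a) = 24 (n(a) = 4 + 20 = 24)
(45*(-13))*((n(W(-3, -3)) + F)*(7 + 18)) = (45*(-13))*((24 + 10)*(7 + 18)) = -19890*25 = -585*850 = -497250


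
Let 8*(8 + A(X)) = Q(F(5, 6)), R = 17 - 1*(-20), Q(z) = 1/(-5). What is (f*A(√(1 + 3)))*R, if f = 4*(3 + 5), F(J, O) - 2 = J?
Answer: -47508/5 ≈ -9501.6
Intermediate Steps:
F(J, O) = 2 + J
Q(z) = -⅕
f = 32 (f = 4*8 = 32)
R = 37 (R = 17 + 20 = 37)
A(X) = -321/40 (A(X) = -8 + (⅛)*(-⅕) = -8 - 1/40 = -321/40)
(f*A(√(1 + 3)))*R = (32*(-321/40))*37 = -1284/5*37 = -47508/5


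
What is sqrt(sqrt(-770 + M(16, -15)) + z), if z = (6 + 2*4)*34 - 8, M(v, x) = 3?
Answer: sqrt(468 + I*sqrt(767)) ≈ 21.643 + 0.63982*I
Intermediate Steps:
z = 468 (z = (6 + 8)*34 - 8 = 14*34 - 8 = 476 - 8 = 468)
sqrt(sqrt(-770 + M(16, -15)) + z) = sqrt(sqrt(-770 + 3) + 468) = sqrt(sqrt(-767) + 468) = sqrt(I*sqrt(767) + 468) = sqrt(468 + I*sqrt(767))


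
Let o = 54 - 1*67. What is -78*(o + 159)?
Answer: -11388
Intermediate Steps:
o = -13 (o = 54 - 67 = -13)
-78*(o + 159) = -78*(-13 + 159) = -78*146 = -11388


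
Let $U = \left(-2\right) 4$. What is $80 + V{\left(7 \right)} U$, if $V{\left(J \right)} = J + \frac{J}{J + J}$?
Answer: $20$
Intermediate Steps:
$V{\left(J \right)} = \frac{1}{2} + J$ ($V{\left(J \right)} = J + \frac{J}{2 J} = J + \frac{1}{2 J} J = J + \frac{1}{2} = \frac{1}{2} + J$)
$U = -8$
$80 + V{\left(7 \right)} U = 80 + \left(\frac{1}{2} + 7\right) \left(-8\right) = 80 + \frac{15}{2} \left(-8\right) = 80 - 60 = 20$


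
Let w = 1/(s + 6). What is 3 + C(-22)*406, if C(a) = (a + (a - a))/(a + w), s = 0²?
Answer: 53985/131 ≈ 412.10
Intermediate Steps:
s = 0
w = ⅙ (w = 1/(0 + 6) = 1/6 = ⅙ ≈ 0.16667)
C(a) = a/(⅙ + a) (C(a) = (a + (a - a))/(a + ⅙) = (a + 0)/(⅙ + a) = a/(⅙ + a))
3 + C(-22)*406 = 3 + (6*(-22)/(1 + 6*(-22)))*406 = 3 + (6*(-22)/(1 - 132))*406 = 3 + (6*(-22)/(-131))*406 = 3 + (6*(-22)*(-1/131))*406 = 3 + (132/131)*406 = 3 + 53592/131 = 53985/131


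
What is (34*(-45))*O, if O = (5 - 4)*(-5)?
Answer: 7650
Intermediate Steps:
O = -5 (O = 1*(-5) = -5)
(34*(-45))*O = (34*(-45))*(-5) = -1530*(-5) = 7650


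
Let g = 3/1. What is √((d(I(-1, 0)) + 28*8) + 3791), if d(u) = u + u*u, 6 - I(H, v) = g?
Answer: √4027 ≈ 63.459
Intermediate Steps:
g = 3 (g = 3*1 = 3)
I(H, v) = 3 (I(H, v) = 6 - 1*3 = 6 - 3 = 3)
d(u) = u + u²
√((d(I(-1, 0)) + 28*8) + 3791) = √((3*(1 + 3) + 28*8) + 3791) = √((3*4 + 224) + 3791) = √((12 + 224) + 3791) = √(236 + 3791) = √4027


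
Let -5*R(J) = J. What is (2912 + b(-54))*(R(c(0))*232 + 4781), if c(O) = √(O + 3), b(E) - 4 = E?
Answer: 13683222 - 663984*√3/5 ≈ 1.3453e+7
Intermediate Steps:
b(E) = 4 + E
c(O) = √(3 + O)
R(J) = -J/5
(2912 + b(-54))*(R(c(0))*232 + 4781) = (2912 + (4 - 54))*(-√(3 + 0)/5*232 + 4781) = (2912 - 50)*(-√3/5*232 + 4781) = 2862*(-232*√3/5 + 4781) = 2862*(4781 - 232*√3/5) = 13683222 - 663984*√3/5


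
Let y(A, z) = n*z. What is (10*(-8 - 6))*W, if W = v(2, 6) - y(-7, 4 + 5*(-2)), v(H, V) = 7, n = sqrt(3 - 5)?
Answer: -980 - 840*I*sqrt(2) ≈ -980.0 - 1187.9*I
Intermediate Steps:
n = I*sqrt(2) (n = sqrt(-2) = I*sqrt(2) ≈ 1.4142*I)
y(A, z) = I*z*sqrt(2) (y(A, z) = (I*sqrt(2))*z = I*z*sqrt(2))
W = 7 + 6*I*sqrt(2) (W = 7 - I*(4 + 5*(-2))*sqrt(2) = 7 - I*(4 - 10)*sqrt(2) = 7 - I*(-6)*sqrt(2) = 7 - (-6)*I*sqrt(2) = 7 + 6*I*sqrt(2) ≈ 7.0 + 8.4853*I)
(10*(-8 - 6))*W = (10*(-8 - 6))*(7 + 6*I*sqrt(2)) = (10*(-14))*(7 + 6*I*sqrt(2)) = -140*(7 + 6*I*sqrt(2)) = -980 - 840*I*sqrt(2)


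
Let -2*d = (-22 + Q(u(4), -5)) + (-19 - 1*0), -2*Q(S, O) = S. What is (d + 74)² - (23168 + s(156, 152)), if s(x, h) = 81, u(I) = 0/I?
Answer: -57275/4 ≈ -14319.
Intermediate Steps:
u(I) = 0
Q(S, O) = -S/2
d = 41/2 (d = -((-22 - ½*0) + (-19 - 1*0))/2 = -((-22 + 0) + (-19 + 0))/2 = -(-22 - 19)/2 = -½*(-41) = 41/2 ≈ 20.500)
(d + 74)² - (23168 + s(156, 152)) = (41/2 + 74)² - (23168 + 81) = (189/2)² - 1*23249 = 35721/4 - 23249 = -57275/4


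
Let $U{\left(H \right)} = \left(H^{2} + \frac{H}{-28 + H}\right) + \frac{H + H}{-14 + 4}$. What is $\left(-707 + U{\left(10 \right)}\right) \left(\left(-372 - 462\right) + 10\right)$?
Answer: $\frac{4520464}{9} \approx 5.0227 \cdot 10^{5}$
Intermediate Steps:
$U{\left(H \right)} = H^{2} - \frac{H}{5} + \frac{H}{-28 + H}$ ($U{\left(H \right)} = \left(H^{2} + \frac{H}{-28 + H}\right) + \frac{2 H}{-10} = \left(H^{2} + \frac{H}{-28 + H}\right) + 2 H \left(- \frac{1}{10}\right) = \left(H^{2} + \frac{H}{-28 + H}\right) - \frac{H}{5} = H^{2} - \frac{H}{5} + \frac{H}{-28 + H}$)
$\left(-707 + U{\left(10 \right)}\right) \left(\left(-372 - 462\right) + 10\right) = \left(-707 + \frac{1}{5} \cdot 10 \frac{1}{-28 + 10} \left(33 - 1410 + 5 \cdot 10^{2}\right)\right) \left(\left(-372 - 462\right) + 10\right) = \left(-707 + \frac{1}{5} \cdot 10 \frac{1}{-18} \left(33 - 1410 + 5 \cdot 100\right)\right) \left(-834 + 10\right) = \left(-707 + \frac{1}{5} \cdot 10 \left(- \frac{1}{18}\right) \left(33 - 1410 + 500\right)\right) \left(-824\right) = \left(-707 + \frac{1}{5} \cdot 10 \left(- \frac{1}{18}\right) \left(-877\right)\right) \left(-824\right) = \left(-707 + \frac{877}{9}\right) \left(-824\right) = \left(- \frac{5486}{9}\right) \left(-824\right) = \frac{4520464}{9}$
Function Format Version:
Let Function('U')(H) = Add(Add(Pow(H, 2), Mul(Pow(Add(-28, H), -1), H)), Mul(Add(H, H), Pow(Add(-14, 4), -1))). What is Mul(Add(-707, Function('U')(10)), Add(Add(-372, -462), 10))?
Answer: Rational(4520464, 9) ≈ 5.0227e+5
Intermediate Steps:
Function('U')(H) = Add(Pow(H, 2), Mul(Rational(-1, 5), H), Mul(H, Pow(Add(-28, H), -1))) (Function('U')(H) = Add(Add(Pow(H, 2), Mul(H, Pow(Add(-28, H), -1))), Mul(Mul(2, H), Pow(-10, -1))) = Add(Add(Pow(H, 2), Mul(H, Pow(Add(-28, H), -1))), Mul(Mul(2, H), Rational(-1, 10))) = Add(Add(Pow(H, 2), Mul(H, Pow(Add(-28, H), -1))), Mul(Rational(-1, 5), H)) = Add(Pow(H, 2), Mul(Rational(-1, 5), H), Mul(H, Pow(Add(-28, H), -1))))
Mul(Add(-707, Function('U')(10)), Add(Add(-372, -462), 10)) = Mul(Add(-707, Mul(Rational(1, 5), 10, Pow(Add(-28, 10), -1), Add(33, Mul(-141, 10), Mul(5, Pow(10, 2))))), Add(Add(-372, -462), 10)) = Mul(Add(-707, Mul(Rational(1, 5), 10, Pow(-18, -1), Add(33, -1410, Mul(5, 100)))), Add(-834, 10)) = Mul(Add(-707, Mul(Rational(1, 5), 10, Rational(-1, 18), Add(33, -1410, 500))), -824) = Mul(Add(-707, Mul(Rational(1, 5), 10, Rational(-1, 18), -877)), -824) = Mul(Add(-707, Rational(877, 9)), -824) = Mul(Rational(-5486, 9), -824) = Rational(4520464, 9)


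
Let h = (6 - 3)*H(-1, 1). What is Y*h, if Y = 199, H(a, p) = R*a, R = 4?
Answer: -2388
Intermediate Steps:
H(a, p) = 4*a
h = -12 (h = (6 - 3)*(4*(-1)) = 3*(-4) = -12)
Y*h = 199*(-12) = -2388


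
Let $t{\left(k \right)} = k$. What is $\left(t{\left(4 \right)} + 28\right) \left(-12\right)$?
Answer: $-384$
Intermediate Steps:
$\left(t{\left(4 \right)} + 28\right) \left(-12\right) = \left(4 + 28\right) \left(-12\right) = 32 \left(-12\right) = -384$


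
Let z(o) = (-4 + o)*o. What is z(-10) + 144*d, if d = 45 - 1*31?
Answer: 2156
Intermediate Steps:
z(o) = o*(-4 + o)
d = 14 (d = 45 - 31 = 14)
z(-10) + 144*d = -10*(-4 - 10) + 144*14 = -10*(-14) + 2016 = 140 + 2016 = 2156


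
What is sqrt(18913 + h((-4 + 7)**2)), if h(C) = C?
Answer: sqrt(18922) ≈ 137.56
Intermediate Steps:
sqrt(18913 + h((-4 + 7)**2)) = sqrt(18913 + (-4 + 7)**2) = sqrt(18913 + 3**2) = sqrt(18913 + 9) = sqrt(18922)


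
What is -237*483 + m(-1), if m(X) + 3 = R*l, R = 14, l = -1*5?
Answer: -114544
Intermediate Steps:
l = -5
m(X) = -73 (m(X) = -3 + 14*(-5) = -3 - 70 = -73)
-237*483 + m(-1) = -237*483 - 73 = -114471 - 73 = -114544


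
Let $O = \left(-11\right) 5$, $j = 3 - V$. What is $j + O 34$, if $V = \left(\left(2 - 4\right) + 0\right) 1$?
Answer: $-1865$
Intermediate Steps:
$V = -2$ ($V = \left(-2 + 0\right) 1 = \left(-2\right) 1 = -2$)
$j = 5$ ($j = 3 - -2 = 3 + 2 = 5$)
$O = -55$
$j + O 34 = 5 - 1870 = -1865$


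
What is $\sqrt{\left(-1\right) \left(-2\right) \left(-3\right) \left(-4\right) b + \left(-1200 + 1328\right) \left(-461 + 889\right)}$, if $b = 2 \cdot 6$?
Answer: $4 \sqrt{3442} \approx 234.67$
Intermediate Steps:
$b = 12$
$\sqrt{\left(-1\right) \left(-2\right) \left(-3\right) \left(-4\right) b + \left(-1200 + 1328\right) \left(-461 + 889\right)} = \sqrt{\left(-1\right) \left(-2\right) \left(-3\right) \left(-4\right) 12 + \left(-1200 + 1328\right) \left(-461 + 889\right)} = \sqrt{2 \left(-3\right) \left(-4\right) 12 + 128 \cdot 428} = \sqrt{\left(-6\right) \left(-4\right) 12 + 54784} = \sqrt{24 \cdot 12 + 54784} = \sqrt{288 + 54784} = \sqrt{55072} = 4 \sqrt{3442}$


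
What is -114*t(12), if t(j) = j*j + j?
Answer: -17784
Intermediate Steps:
t(j) = j + j² (t(j) = j² + j = j + j²)
-114*t(12) = -1368*(1 + 12) = -1368*13 = -114*156 = -17784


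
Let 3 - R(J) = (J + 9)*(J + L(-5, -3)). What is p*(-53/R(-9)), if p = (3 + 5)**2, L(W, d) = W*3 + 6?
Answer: -3392/3 ≈ -1130.7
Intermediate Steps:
L(W, d) = 6 + 3*W (L(W, d) = 3*W + 6 = 6 + 3*W)
R(J) = 3 - (-9 + J)*(9 + J) (R(J) = 3 - (J + 9)*(J + (6 + 3*(-5))) = 3 - (9 + J)*(J + (6 - 15)) = 3 - (9 + J)*(J - 9) = 3 - (9 + J)*(-9 + J) = 3 - (-9 + J)*(9 + J))
p = 64 (p = 8**2 = 64)
p*(-53/R(-9)) = 64*(-53/(84 - 1*(-9)**2)) = 64*(-53/(84 - 1*81)) = 64*(-53/(84 - 81)) = 64*(-53/3) = -3392/3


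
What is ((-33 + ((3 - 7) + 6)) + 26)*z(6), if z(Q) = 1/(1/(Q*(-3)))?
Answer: 90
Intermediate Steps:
z(Q) = -3*Q (z(Q) = 1/(1/(-3*Q)) = 1/(-1/(3*Q)) = -3*Q)
((-33 + ((3 - 7) + 6)) + 26)*z(6) = ((-33 + ((3 - 7) + 6)) + 26)*(-3*6) = ((-33 + (-4 + 6)) + 26)*(-18) = ((-33 + 2) + 26)*(-18) = (-31 + 26)*(-18) = -5*(-18) = 90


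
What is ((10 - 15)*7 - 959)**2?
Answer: 988036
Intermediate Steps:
((10 - 15)*7 - 959)**2 = (-5*7 - 959)**2 = (-35 - 959)**2 = (-994)**2 = 988036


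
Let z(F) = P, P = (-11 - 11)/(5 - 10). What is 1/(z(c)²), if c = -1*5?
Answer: 25/484 ≈ 0.051653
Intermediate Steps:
c = -5
P = 22/5 (P = -22/(-5) = -22*(-⅕) = 22/5 ≈ 4.4000)
z(F) = 22/5
1/(z(c)²) = 1/((22/5)²) = 1/(484/25) = 25/484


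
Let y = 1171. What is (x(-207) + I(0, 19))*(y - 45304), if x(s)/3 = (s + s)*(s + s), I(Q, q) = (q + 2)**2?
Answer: -22712121657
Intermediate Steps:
I(Q, q) = (2 + q)**2
x(s) = 12*s**2 (x(s) = 3*((s + s)*(s + s)) = 3*((2*s)*(2*s)) = 3*(4*s**2) = 12*s**2)
(x(-207) + I(0, 19))*(y - 45304) = (12*(-207)**2 + (2 + 19)**2)*(1171 - 45304) = (12*42849 + 21**2)*(-44133) = (514188 + 441)*(-44133) = 514629*(-44133) = -22712121657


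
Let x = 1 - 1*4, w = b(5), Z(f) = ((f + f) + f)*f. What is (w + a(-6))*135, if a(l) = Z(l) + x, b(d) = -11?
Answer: 12690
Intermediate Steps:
Z(f) = 3*f² (Z(f) = (2*f + f)*f = (3*f)*f = 3*f²)
w = -11
x = -3 (x = 1 - 4 = -3)
a(l) = -3 + 3*l² (a(l) = 3*l² - 3 = -3 + 3*l²)
(w + a(-6))*135 = (-11 + (-3 + 3*(-6)²))*135 = (-11 + (-3 + 3*36))*135 = (-11 + (-3 + 108))*135 = (-11 + 105)*135 = 94*135 = 12690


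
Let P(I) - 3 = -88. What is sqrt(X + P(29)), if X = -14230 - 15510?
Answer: 5*I*sqrt(1193) ≈ 172.7*I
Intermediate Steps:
X = -29740
P(I) = -85 (P(I) = 3 - 88 = -85)
sqrt(X + P(29)) = sqrt(-29740 - 85) = sqrt(-29825) = 5*I*sqrt(1193)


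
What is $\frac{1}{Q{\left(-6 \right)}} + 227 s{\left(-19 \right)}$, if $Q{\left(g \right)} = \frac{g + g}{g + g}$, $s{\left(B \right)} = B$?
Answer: $-4312$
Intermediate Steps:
$Q{\left(g \right)} = 1$ ($Q{\left(g \right)} = \frac{2 g}{2 g} = 2 g \frac{1}{2 g} = 1$)
$\frac{1}{Q{\left(-6 \right)}} + 227 s{\left(-19 \right)} = 1^{-1} + 227 \left(-19\right) = 1 - 4313 = -4312$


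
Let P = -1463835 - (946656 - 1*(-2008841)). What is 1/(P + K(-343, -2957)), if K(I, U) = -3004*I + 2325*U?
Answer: -1/10263985 ≈ -9.7428e-8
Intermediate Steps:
P = -4419332 (P = -1463835 - (946656 + 2008841) = -1463835 - 1*2955497 = -1463835 - 2955497 = -4419332)
1/(P + K(-343, -2957)) = 1/(-4419332 + (-3004*(-343) + 2325*(-2957))) = 1/(-4419332 + (1030372 - 6875025)) = 1/(-4419332 - 5844653) = 1/(-10263985) = -1/10263985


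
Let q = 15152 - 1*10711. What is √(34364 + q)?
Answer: √38805 ≈ 196.99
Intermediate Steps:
q = 4441 (q = 15152 - 10711 = 4441)
√(34364 + q) = √(34364 + 4441) = √38805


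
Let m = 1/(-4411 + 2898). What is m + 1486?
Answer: 2248317/1513 ≈ 1486.0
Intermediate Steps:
m = -1/1513 (m = 1/(-1513) = -1/1513 ≈ -0.00066094)
m + 1486 = -1/1513 + 1486 = 2248317/1513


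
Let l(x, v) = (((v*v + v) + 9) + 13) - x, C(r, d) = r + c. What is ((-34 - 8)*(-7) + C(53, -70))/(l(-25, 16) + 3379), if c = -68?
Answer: 279/3698 ≈ 0.075446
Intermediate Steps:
C(r, d) = -68 + r (C(r, d) = r - 68 = -68 + r)
l(x, v) = 22 + v + v**2 - x (l(x, v) = (((v**2 + v) + 9) + 13) - x = (((v + v**2) + 9) + 13) - x = ((9 + v + v**2) + 13) - x = (22 + v + v**2) - x = 22 + v + v**2 - x)
((-34 - 8)*(-7) + C(53, -70))/(l(-25, 16) + 3379) = ((-34 - 8)*(-7) + (-68 + 53))/((22 + 16 + 16**2 - 1*(-25)) + 3379) = (-42*(-7) - 15)/((22 + 16 + 256 + 25) + 3379) = (294 - 15)/(319 + 3379) = 279/3698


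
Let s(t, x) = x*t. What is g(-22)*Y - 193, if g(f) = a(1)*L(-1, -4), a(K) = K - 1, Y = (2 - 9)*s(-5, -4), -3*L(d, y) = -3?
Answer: -193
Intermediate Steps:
L(d, y) = 1 (L(d, y) = -1/3*(-3) = 1)
s(t, x) = t*x
Y = -140 (Y = (2 - 9)*(-5*(-4)) = -7*20 = -140)
a(K) = -1 + K
g(f) = 0 (g(f) = (-1 + 1)*1 = 0*1 = 0)
g(-22)*Y - 193 = 0*(-140) - 193 = 0 - 193 = -193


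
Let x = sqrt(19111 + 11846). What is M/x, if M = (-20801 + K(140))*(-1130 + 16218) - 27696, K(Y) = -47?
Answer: -314582320*sqrt(30957)/30957 ≈ -1.7879e+6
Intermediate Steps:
x = sqrt(30957) ≈ 175.95
M = -314582320 (M = (-20801 - 47)*(-1130 + 16218) - 27696 = -20848*15088 - 27696 = -314554624 - 27696 = -314582320)
M/x = -314582320*sqrt(30957)/30957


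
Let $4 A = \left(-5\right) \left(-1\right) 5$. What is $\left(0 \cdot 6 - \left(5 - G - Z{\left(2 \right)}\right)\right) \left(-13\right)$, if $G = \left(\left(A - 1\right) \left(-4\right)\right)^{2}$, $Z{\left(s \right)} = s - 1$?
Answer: $-5681$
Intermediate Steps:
$A = \frac{25}{4}$ ($A = \frac{\left(-5\right) \left(-1\right) 5}{4} = \frac{5 \cdot 5}{4} = \frac{1}{4} \cdot 25 = \frac{25}{4} \approx 6.25$)
$Z{\left(s \right)} = -1 + s$ ($Z{\left(s \right)} = s - 1 = -1 + s$)
$G = 441$ ($G = \left(\left(\frac{25}{4} - 1\right) \left(-4\right)\right)^{2} = \left(\frac{21}{4} \left(-4\right)\right)^{2} = \left(-21\right)^{2} = 441$)
$\left(0 \cdot 6 - \left(5 - G - Z{\left(2 \right)}\right)\right) \left(-13\right) = \left(0 \cdot 6 + \left(\left(441 + \left(-1 + 2\right)\right) - 5\right)\right) \left(-13\right) = \left(0 + \left(\left(441 + 1\right) - 5\right)\right) \left(-13\right) = \left(0 + \left(442 - 5\right)\right) \left(-13\right) = \left(0 + 437\right) \left(-13\right) = 437 \left(-13\right) = -5681$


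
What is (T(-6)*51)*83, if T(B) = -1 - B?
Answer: 21165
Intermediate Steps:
(T(-6)*51)*83 = ((-1 - 1*(-6))*51)*83 = ((-1 + 6)*51)*83 = (5*51)*83 = 255*83 = 21165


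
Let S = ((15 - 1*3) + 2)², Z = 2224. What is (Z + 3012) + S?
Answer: 5432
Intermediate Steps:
S = 196 (S = ((15 - 3) + 2)² = (12 + 2)² = 14² = 196)
(Z + 3012) + S = (2224 + 3012) + 196 = 5236 + 196 = 5432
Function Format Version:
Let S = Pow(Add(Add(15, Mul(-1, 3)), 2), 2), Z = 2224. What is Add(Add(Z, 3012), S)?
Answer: 5432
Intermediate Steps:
S = 196 (S = Pow(Add(Add(15, -3), 2), 2) = Pow(Add(12, 2), 2) = Pow(14, 2) = 196)
Add(Add(Z, 3012), S) = Add(Add(2224, 3012), 196) = Add(5236, 196) = 5432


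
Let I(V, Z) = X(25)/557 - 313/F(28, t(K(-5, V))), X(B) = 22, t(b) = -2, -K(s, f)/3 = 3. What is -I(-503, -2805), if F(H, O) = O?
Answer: -174385/1114 ≈ -156.54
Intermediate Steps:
K(s, f) = -9 (K(s, f) = -3*3 = -9)
I(V, Z) = 174385/1114 (I(V, Z) = 22/557 - 313/(-2) = 22*(1/557) - 313*(-½) = 22/557 + 313/2 = 174385/1114)
-I(-503, -2805) = -1*174385/1114 = -174385/1114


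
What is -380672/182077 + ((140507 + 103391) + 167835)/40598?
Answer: 59512587585/7391962046 ≈ 8.0510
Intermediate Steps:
-380672/182077 + ((140507 + 103391) + 167835)/40598 = -380672*1/182077 + (243898 + 167835)*(1/40598) = -380672/182077 + 411733*(1/40598) = -380672/182077 + 411733/40598 = 59512587585/7391962046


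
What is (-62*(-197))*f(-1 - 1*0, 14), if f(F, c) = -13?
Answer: -158782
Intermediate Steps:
(-62*(-197))*f(-1 - 1*0, 14) = -62*(-197)*(-13) = 12214*(-13) = -158782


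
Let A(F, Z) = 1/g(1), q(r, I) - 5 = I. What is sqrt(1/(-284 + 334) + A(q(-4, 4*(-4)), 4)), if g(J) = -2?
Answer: 2*I*sqrt(3)/5 ≈ 0.69282*I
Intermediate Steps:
q(r, I) = 5 + I
A(F, Z) = -1/2 (A(F, Z) = 1/(-2) = -1/2)
sqrt(1/(-284 + 334) + A(q(-4, 4*(-4)), 4)) = sqrt(1/(-284 + 334) - 1/2) = sqrt(1/50 - 1/2) = sqrt(-12/25) = 2*I*sqrt(3)/5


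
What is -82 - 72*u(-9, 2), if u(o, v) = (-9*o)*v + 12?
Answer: -12610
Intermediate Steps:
u(o, v) = 12 - 9*o*v (u(o, v) = -9*o*v + 12 = 12 - 9*o*v)
-82 - 72*u(-9, 2) = -82 - 72*(12 - 9*(-9)*2) = -82 - 72*(12 + 162) = -82 - 72*174 = -82 - 12528 = -12610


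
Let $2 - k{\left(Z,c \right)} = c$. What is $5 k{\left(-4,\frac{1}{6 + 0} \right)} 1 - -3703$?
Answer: $\frac{22273}{6} \approx 3712.2$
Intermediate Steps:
$k{\left(Z,c \right)} = 2 - c$
$5 k{\left(-4,\frac{1}{6 + 0} \right)} 1 - -3703 = 5 \left(2 - \frac{1}{6 + 0}\right) 1 - -3703 = 5 \left(2 - \frac{1}{6}\right) 1 + 3703 = 5 \cdot \frac{11}{6} \cdot 1 + 3703 = \frac{55}{6} \cdot 1 + 3703 = \frac{55}{6} + 3703 = \frac{22273}{6}$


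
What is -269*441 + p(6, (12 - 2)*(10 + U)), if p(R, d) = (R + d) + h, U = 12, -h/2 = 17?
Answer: -118437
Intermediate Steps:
h = -34 (h = -2*17 = -34)
p(R, d) = -34 + R + d (p(R, d) = (R + d) - 34 = -34 + R + d)
-269*441 + p(6, (12 - 2)*(10 + U)) = -269*441 + (-34 + 6 + (12 - 2)*(10 + 12)) = -118629 + (-34 + 6 + 10*22) = -118629 + (-34 + 6 + 220) = -118629 + 192 = -118437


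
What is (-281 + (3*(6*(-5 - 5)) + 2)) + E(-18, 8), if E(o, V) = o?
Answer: -477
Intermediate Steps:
(-281 + (3*(6*(-5 - 5)) + 2)) + E(-18, 8) = (-281 + (3*(6*(-5 - 5)) + 2)) - 18 = (-281 + (3*(6*(-10)) + 2)) - 18 = (-281 + (3*(-60) + 2)) - 18 = (-281 + (-180 + 2)) - 18 = (-281 - 178) - 18 = -459 - 18 = -477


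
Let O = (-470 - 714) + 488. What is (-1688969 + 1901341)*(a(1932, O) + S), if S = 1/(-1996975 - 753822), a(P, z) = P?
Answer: 1128659447042716/2750797 ≈ 4.1030e+8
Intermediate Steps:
O = -696 (O = -1184 + 488 = -696)
S = -1/2750797 (S = 1/(-2750797) = -1/2750797 ≈ -3.6353e-7)
(-1688969 + 1901341)*(a(1932, O) + S) = (-1688969 + 1901341)*(1932 - 1/2750797) = 212372*(5314539803/2750797) = 1128659447042716/2750797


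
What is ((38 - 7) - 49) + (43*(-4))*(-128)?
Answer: 21998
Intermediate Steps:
((38 - 7) - 49) + (43*(-4))*(-128) = (31 - 49) - 172*(-128) = -18 + 22016 = 21998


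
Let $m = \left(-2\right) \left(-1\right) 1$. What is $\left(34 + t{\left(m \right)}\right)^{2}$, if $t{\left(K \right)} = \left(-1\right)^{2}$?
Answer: $1225$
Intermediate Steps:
$m = 2$ ($m = 2 \cdot 1 = 2$)
$t{\left(K \right)} = 1$
$\left(34 + t{\left(m \right)}\right)^{2} = \left(34 + 1\right)^{2} = 35^{2} = 1225$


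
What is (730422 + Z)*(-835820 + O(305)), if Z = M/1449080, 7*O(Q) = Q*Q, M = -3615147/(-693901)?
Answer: -845753650423748422419501/1407725285512 ≈ -6.0079e+11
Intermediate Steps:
M = 3615147/693901 (M = -3615147*(-1/693901) = 3615147/693901 ≈ 5.2099)
O(Q) = Q**2/7 (O(Q) = (Q*Q)/7 = Q**2/7)
Z = 3615147/1005518061080 (Z = (3615147/693901)/1449080 = (3615147/693901)*(1/1449080) = 3615147/1005518061080 ≈ 3.5953e-6)
(730422 + Z)*(-835820 + O(305)) = (730422 + 3615147/1005518061080)*(-835820 + (1/7)*305**2) = 734452513213790907*(-835820 + (1/7)*93025)/1005518061080 = 734452513213790907*(-835820 + 93025/7)/1005518061080 = (734452513213790907/1005518061080)*(-5757715/7) = -845753650423748422419501/1407725285512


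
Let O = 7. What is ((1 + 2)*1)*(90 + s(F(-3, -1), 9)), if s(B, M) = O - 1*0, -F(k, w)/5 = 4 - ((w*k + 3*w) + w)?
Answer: 291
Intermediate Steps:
F(k, w) = -20 + 20*w + 5*k*w (F(k, w) = -5*(4 - ((w*k + 3*w) + w)) = -5*(4 - ((k*w + 3*w) + w)) = -5*(4 - ((3*w + k*w) + w)) = -5*(4 - (4*w + k*w)) = -5*(4 + (-4*w - k*w)) = -5*(4 - 4*w - k*w) = -20 + 20*w + 5*k*w)
s(B, M) = 7 (s(B, M) = 7 - 1*0 = 7 + 0 = 7)
((1 + 2)*1)*(90 + s(F(-3, -1), 9)) = ((1 + 2)*1)*(90 + 7) = (3*1)*97 = 3*97 = 291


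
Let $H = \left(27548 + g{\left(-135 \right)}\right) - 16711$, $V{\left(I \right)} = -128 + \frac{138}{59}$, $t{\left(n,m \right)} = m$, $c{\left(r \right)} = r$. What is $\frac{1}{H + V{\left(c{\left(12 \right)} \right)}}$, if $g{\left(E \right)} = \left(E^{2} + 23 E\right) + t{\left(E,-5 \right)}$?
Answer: $\frac{59}{1523754} \approx 3.872 \cdot 10^{-5}$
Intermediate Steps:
$g{\left(E \right)} = -5 + E^{2} + 23 E$ ($g{\left(E \right)} = \left(E^{2} + 23 E\right) - 5 = -5 + E^{2} + 23 E$)
$V{\left(I \right)} = - \frac{7414}{59}$ ($V{\left(I \right)} = -128 + 138 \cdot \frac{1}{59} = -128 + \frac{138}{59} = - \frac{7414}{59}$)
$H = 25952$ ($H = \left(27548 + \left(-5 + \left(-135\right)^{2} + 23 \left(-135\right)\right)\right) - 16711 = \left(27548 - -15115\right) - 16711 = \left(27548 + 15115\right) - 16711 = 42663 - 16711 = 25952$)
$\frac{1}{H + V{\left(c{\left(12 \right)} \right)}} = \frac{1}{25952 - \frac{7414}{59}} = \frac{1}{\frac{1523754}{59}} = \frac{59}{1523754}$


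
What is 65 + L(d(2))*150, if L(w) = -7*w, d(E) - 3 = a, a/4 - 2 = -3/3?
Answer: -7285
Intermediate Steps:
a = 4 (a = 8 + 4*(-3/3) = 8 + 4*(-3*1/3) = 8 + 4*(-1) = 8 - 4 = 4)
d(E) = 7 (d(E) = 3 + 4 = 7)
65 + L(d(2))*150 = 65 - 7*7*150 = 65 - 49*150 = 65 - 7350 = -7285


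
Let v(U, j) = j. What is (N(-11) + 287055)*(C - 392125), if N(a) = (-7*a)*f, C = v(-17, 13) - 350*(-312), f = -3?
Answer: -81145951488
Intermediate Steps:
C = 109213 (C = 13 - 350*(-312) = 13 + 109200 = 109213)
N(a) = 21*a (N(a) = -7*a*(-3) = 21*a)
(N(-11) + 287055)*(C - 392125) = (21*(-11) + 287055)*(109213 - 392125) = (-231 + 287055)*(-282912) = 286824*(-282912) = -81145951488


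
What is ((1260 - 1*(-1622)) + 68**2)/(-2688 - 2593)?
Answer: -7506/5281 ≈ -1.4213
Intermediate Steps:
((1260 - 1*(-1622)) + 68**2)/(-2688 - 2593) = ((1260 + 1622) + 4624)/(-5281) = (2882 + 4624)*(-1/5281) = 7506*(-1/5281) = -7506/5281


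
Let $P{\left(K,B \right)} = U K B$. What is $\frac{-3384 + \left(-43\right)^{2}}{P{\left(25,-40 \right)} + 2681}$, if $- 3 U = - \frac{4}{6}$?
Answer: $- \frac{13815}{22129} \approx -0.62429$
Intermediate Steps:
$U = \frac{2}{9}$ ($U = - \frac{\left(-4\right) \frac{1}{6}}{3} = \left(- \frac{1}{3}\right) \left(- \frac{2}{3}\right) = \frac{2}{9} \approx 0.22222$)
$P{\left(K,B \right)} = \frac{2 B K}{9}$ ($P{\left(K,B \right)} = \frac{2 K}{9} B = \frac{2 B K}{9}$)
$\frac{-3384 + \left(-43\right)^{2}}{P{\left(25,-40 \right)} + 2681} = \frac{-3384 + \left(-43\right)^{2}}{\frac{2}{9} \left(-40\right) 25 + 2681} = \frac{-3384 + 1849}{- \frac{2000}{9} + 2681} = - \frac{1535}{\frac{22129}{9}} = \left(-1535\right) \frac{9}{22129} = - \frac{13815}{22129}$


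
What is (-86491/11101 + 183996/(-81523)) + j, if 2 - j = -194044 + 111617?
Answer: 74588065287678/904986823 ≈ 82419.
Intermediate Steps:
j = 82429 (j = 2 - (-194044 + 111617) = 2 - 1*(-82427) = 2 + 82427 = 82429)
(-86491/11101 + 183996/(-81523)) + j = (-86491/11101 + 183996/(-81523)) + 82429 = (-86491*1/11101 + 183996*(-1/81523)) + 82429 = (-86491/11101 - 183996/81523) + 82429 = -9093545389/904986823 + 82429 = 74588065287678/904986823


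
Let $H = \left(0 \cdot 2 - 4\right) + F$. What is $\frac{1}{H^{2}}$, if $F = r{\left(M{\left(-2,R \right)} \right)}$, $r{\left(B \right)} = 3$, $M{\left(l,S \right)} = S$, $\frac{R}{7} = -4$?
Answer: $1$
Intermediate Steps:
$R = -28$ ($R = 7 \left(-4\right) = -28$)
$F = 3$
$H = -1$ ($H = \left(0 \cdot 2 - 4\right) + 3 = \left(0 - 4\right) + 3 = -4 + 3 = -1$)
$\frac{1}{H^{2}} = \frac{1}{\left(-1\right)^{2}} = 1^{-1} = 1$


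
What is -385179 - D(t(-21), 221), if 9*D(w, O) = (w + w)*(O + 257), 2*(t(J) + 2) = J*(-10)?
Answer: -3565079/9 ≈ -3.9612e+5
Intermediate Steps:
t(J) = -2 - 5*J (t(J) = -2 + (J*(-10))/2 = -2 + (-10*J)/2 = -2 - 5*J)
D(w, O) = 2*w*(257 + O)/9 (D(w, O) = ((w + w)*(O + 257))/9 = ((2*w)*(257 + O))/9 = (2*w*(257 + O))/9 = 2*w*(257 + O)/9)
-385179 - D(t(-21), 221) = -385179 - 2*(-2 - 5*(-21))*(257 + 221)/9 = -385179 - 2*(-2 + 105)*478/9 = -385179 - 2*103*478/9 = -385179 - 1*98468/9 = -385179 - 98468/9 = -3565079/9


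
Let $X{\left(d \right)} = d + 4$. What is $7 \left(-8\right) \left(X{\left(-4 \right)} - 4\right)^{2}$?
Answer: $-896$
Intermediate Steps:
$X{\left(d \right)} = 4 + d$
$7 \left(-8\right) \left(X{\left(-4 \right)} - 4\right)^{2} = 7 \left(-8\right) \left(\left(4 - 4\right) - 4\right)^{2} = - 56 \left(0 - 4\right)^{2} = - 56 \left(-4\right)^{2} = \left(-56\right) 16 = -896$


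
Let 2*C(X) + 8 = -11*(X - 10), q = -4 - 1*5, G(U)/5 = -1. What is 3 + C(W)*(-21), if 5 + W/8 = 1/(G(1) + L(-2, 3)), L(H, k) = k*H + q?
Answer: -28671/5 ≈ -5734.2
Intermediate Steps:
G(U) = -5 (G(U) = 5*(-1) = -5)
q = -9 (q = -4 - 5 = -9)
L(H, k) = -9 + H*k (L(H, k) = k*H - 9 = H*k - 9 = -9 + H*k)
W = -202/5 (W = -40 + 8/(-5 + (-9 - 2*3)) = -40 + 8/(-5 + (-9 - 6)) = -40 + 8/(-5 - 15) = -40 + 8/(-20) = -40 + 8*(-1/20) = -40 - ⅖ = -202/5 ≈ -40.400)
C(X) = 51 - 11*X/2 (C(X) = -4 + (-11*(X - 10))/2 = -4 + (-11*(-10 + X))/2 = -4 + (110 - 11*X)/2 = -4 + (55 - 11*X/2) = 51 - 11*X/2)
3 + C(W)*(-21) = 3 + (51 - 11/2*(-202/5))*(-21) = 3 + (51 + 1111/5)*(-21) = 3 + (1366/5)*(-21) = 3 - 28686/5 = -28671/5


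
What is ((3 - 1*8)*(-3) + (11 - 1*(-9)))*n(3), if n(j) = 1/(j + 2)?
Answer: 7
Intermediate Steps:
n(j) = 1/(2 + j)
((3 - 1*8)*(-3) + (11 - 1*(-9)))*n(3) = ((3 - 1*8)*(-3) + (11 - 1*(-9)))/(2 + 3) = ((3 - 8)*(-3) + (11 + 9))/5 = (-5*(-3) + 20)*(⅕) = (15 + 20)*(⅕) = 35*(⅕) = 7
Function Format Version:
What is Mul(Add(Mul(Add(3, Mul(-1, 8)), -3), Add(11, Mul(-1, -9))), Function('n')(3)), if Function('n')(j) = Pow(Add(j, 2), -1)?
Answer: 7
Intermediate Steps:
Function('n')(j) = Pow(Add(2, j), -1)
Mul(Add(Mul(Add(3, Mul(-1, 8)), -3), Add(11, Mul(-1, -9))), Function('n')(3)) = Mul(Add(Mul(Add(3, Mul(-1, 8)), -3), Add(11, Mul(-1, -9))), Pow(Add(2, 3), -1)) = Mul(Add(Mul(Add(3, -8), -3), Add(11, 9)), Pow(5, -1)) = Mul(Add(Mul(-5, -3), 20), Rational(1, 5)) = Mul(Add(15, 20), Rational(1, 5)) = Mul(35, Rational(1, 5)) = 7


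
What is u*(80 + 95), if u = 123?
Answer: 21525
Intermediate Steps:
u*(80 + 95) = 123*(80 + 95) = 123*175 = 21525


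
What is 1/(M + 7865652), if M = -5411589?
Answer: 1/2454063 ≈ 4.0749e-7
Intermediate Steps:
1/(M + 7865652) = 1/(-5411589 + 7865652) = 1/2454063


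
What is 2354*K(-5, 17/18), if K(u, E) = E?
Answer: 20009/9 ≈ 2223.2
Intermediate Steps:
2354*K(-5, 17/18) = 2354*(17/18) = 20009/9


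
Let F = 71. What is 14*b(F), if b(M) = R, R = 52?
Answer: 728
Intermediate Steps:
b(M) = 52
14*b(F) = 14*52 = 728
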